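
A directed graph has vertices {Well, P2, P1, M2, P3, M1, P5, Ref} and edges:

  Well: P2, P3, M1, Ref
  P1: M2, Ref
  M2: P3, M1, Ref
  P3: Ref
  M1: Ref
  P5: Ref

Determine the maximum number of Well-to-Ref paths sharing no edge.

3

Assign every edge capacity 1; by Menger, the answer equals the max flow.
Path Well→Ref (+1); total 1.
Path Well→P3→Ref (+1); total 2.
Path Well→M1→Ref (+1); total 3.
No residual Well→Ref path; max flow = 3.
Certifying cut of size 3: {Well→M1, Well→P3, Well→Ref}.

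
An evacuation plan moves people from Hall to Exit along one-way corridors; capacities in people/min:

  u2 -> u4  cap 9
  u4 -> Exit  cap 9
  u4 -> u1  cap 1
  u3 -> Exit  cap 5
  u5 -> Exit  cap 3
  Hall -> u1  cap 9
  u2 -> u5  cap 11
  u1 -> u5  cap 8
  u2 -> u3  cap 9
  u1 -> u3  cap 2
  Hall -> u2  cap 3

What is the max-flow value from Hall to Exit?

8

Augment Hall→u1→u3→Exit: bottleneck 2, flow now 2.
Augment Hall→u1→u5→Exit: bottleneck 3, flow now 5.
Augment Hall→u2→u3→Exit: bottleneck 3, flow now 8.
No augmenting path remains; maximum flow = 8.
In the residual graph, reachable from Hall: {Hall, u1, u5}.
Min-cut edges: Hall→u2 (3), u1→u3 (2), u5→Exit (3); capacity 3 + 2 + 3 = 8.
This cut is saturated, so no flow can exceed 8.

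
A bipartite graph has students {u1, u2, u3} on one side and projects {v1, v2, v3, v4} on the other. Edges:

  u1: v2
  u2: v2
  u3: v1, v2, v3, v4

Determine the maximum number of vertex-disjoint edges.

Unit-capacity flow: source→left, listed edges, right→sink; max matching = max flow.
Augmenting path u1→v2 (+1); matched 1.
Augmenting path u3→v1 (+1); matched 2.
No augmenting path remains; maximum matching = 2.
König certificate: {u3, v2} is a vertex cover of size 2 (every listed pair touches it), so no matching can be larger.

2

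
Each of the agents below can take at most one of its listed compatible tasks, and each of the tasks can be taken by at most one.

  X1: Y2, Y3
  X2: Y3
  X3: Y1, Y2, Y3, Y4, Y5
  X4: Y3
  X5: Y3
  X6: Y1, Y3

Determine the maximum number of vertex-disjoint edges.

Unit-capacity flow: source→left, listed edges, right→sink; max matching = max flow.
Augmenting path X1→Y2 (+1); matched 1.
Augmenting path X2→Y3 (+1); matched 2.
Augmenting path X3→Y1 (+1); matched 3.
Augmenting path X6→Y1→X3→Y4 (+1); matched 4.
No augmenting path remains; maximum matching = 4.
König certificate: {X1, X3, X6, Y3} is a vertex cover of size 4 (every listed pair touches it), so no matching can be larger.

4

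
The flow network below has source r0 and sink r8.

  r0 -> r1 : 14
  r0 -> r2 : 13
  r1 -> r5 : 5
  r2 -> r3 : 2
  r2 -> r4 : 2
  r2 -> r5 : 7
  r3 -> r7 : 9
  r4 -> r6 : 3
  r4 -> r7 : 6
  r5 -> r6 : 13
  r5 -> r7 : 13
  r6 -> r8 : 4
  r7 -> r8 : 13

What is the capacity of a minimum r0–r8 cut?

Augment r0→r1→r5→r6→r8: bottleneck 4, flow now 4.
Augment r0→r1→r5→r7→r8: bottleneck 1, flow now 5.
Augment r0→r2→r3→r7→r8: bottleneck 2, flow now 7.
Augment r0→r2→r4→r7→r8: bottleneck 2, flow now 9.
Augment r0→r2→r5→r7→r8: bottleneck 7, flow now 16.
No augmenting path remains; maximum flow = 16.
By max-flow min-cut, the minimum cut capacity equals the max flow.
In the residual graph, reachable from r0: {r0, r1, r2}.
Min-cut edges: r1→r5 (5), r2→r3 (2), r2→r4 (2), r2→r5 (7); capacity 5 + 2 + 2 + 7 = 16.

16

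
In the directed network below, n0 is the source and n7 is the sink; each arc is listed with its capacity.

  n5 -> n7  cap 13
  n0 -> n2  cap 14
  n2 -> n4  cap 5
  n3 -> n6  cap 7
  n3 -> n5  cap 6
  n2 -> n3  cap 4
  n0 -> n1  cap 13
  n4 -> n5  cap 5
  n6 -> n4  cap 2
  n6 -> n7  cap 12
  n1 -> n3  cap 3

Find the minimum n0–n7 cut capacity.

Augment n0→n1→n3→n5→n7: bottleneck 3, flow now 3.
Augment n0→n2→n3→n5→n7: bottleneck 3, flow now 6.
Augment n0→n2→n3→n6→n7: bottleneck 1, flow now 7.
Augment n0→n2→n4→n5→n7: bottleneck 5, flow now 12.
No augmenting path remains; maximum flow = 12.
By max-flow min-cut, the minimum cut capacity equals the max flow.
In the residual graph, reachable from n0: {n0, n1, n2}.
Min-cut edges: n1→n3 (3), n2→n3 (4), n2→n4 (5); capacity 3 + 4 + 5 = 12.

12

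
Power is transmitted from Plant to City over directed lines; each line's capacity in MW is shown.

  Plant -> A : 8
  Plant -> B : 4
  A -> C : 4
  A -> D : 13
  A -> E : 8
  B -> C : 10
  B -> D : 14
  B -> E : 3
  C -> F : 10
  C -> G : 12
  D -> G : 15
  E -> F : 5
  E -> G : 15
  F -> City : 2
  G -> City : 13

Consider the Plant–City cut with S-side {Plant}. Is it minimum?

Given cut capacity: 8 + 4 = 12.
Augment Plant→A→C→F→City: bottleneck 2, flow now 2.
Augment Plant→A→C→G→City: bottleneck 2, flow now 4.
Augment Plant→A→D→G→City: bottleneck 4, flow now 8.
Augment Plant→B→C→G→City: bottleneck 4, flow now 12.
No augmenting path remains; maximum flow = 12.
Cut capacity 12 equals the max flow, so it is a minimum cut.

Yes — it is a minimum cut (capacity 12).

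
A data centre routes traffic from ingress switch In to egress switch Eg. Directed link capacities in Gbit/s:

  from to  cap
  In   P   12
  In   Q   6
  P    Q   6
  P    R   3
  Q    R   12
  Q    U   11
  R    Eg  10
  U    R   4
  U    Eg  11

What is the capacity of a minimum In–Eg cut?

15

Augment In→P→R→Eg: bottleneck 3, flow now 3.
Augment In→Q→R→Eg: bottleneck 6, flow now 9.
Augment In→P→Q→R→Eg: bottleneck 1, flow now 10.
Augment In→P→Q→U→Eg: bottleneck 5, flow now 15.
No augmenting path remains; maximum flow = 15.
By max-flow min-cut, the minimum cut capacity equals the max flow.
In the residual graph, reachable from In: {In, P}.
Min-cut edges: In→Q (6), P→Q (6), P→R (3); capacity 6 + 6 + 3 = 15.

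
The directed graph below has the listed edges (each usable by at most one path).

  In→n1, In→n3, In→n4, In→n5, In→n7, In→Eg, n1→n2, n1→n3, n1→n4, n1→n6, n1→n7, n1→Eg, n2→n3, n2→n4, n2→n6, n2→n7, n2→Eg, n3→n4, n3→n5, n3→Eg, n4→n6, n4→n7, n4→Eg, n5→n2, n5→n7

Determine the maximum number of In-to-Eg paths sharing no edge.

Assign every edge capacity 1; by Menger, the answer equals the max flow.
Path In→Eg (+1); total 1.
Path In→n1→Eg (+1); total 2.
Path In→n3→Eg (+1); total 3.
Path In→n4→Eg (+1); total 4.
Path In→n5→n2→Eg (+1); total 5.
No residual In→Eg path; max flow = 5.
Certifying cut of size 5: {In→Eg, In→n1, In→n3, In→n4, In→n5}.

5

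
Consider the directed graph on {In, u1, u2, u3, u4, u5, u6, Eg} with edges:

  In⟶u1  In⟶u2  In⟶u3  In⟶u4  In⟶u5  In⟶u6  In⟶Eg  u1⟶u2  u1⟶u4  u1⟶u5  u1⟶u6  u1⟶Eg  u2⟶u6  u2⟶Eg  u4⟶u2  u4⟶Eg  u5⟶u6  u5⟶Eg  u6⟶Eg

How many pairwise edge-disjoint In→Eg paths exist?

6

Assign every edge capacity 1; by Menger, the answer equals the max flow.
Path In→Eg (+1); total 1.
Path In→u1→Eg (+1); total 2.
Path In→u2→Eg (+1); total 3.
Path In→u4→Eg (+1); total 4.
Path In→u5→Eg (+1); total 5.
Path In→u6→Eg (+1); total 6.
No residual In→Eg path; max flow = 6.
Certifying cut of size 6: {In→Eg, In→u1, In→u2, In→u4, In→u5, In→u6}.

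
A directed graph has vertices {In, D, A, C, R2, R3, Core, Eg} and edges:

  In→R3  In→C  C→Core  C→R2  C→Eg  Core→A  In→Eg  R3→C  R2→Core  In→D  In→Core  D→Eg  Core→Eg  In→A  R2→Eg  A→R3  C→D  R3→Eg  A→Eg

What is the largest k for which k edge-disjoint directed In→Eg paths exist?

Assign every edge capacity 1; by Menger, the answer equals the max flow.
Path In→Eg (+1); total 1.
Path In→D→Eg (+1); total 2.
Path In→A→Eg (+1); total 3.
Path In→C→Eg (+1); total 4.
Path In→R3→Eg (+1); total 5.
Path In→Core→Eg (+1); total 6.
No residual In→Eg path; max flow = 6.
Certifying cut of size 6: {In→A, In→C, In→Core, In→D, In→Eg, In→R3}.

6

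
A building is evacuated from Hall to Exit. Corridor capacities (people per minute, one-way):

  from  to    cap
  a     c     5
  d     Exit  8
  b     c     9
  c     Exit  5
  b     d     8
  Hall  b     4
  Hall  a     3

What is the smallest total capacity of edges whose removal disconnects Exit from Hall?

Augment Hall→a→c→Exit: bottleneck 3, flow now 3.
Augment Hall→b→c→Exit: bottleneck 2, flow now 5.
Augment Hall→b→d→Exit: bottleneck 2, flow now 7.
No augmenting path remains; maximum flow = 7.
By max-flow min-cut, the minimum cut capacity equals the max flow.
In the residual graph, reachable from Hall: {Hall}.
Min-cut edges: Hall→a (3), Hall→b (4); capacity 3 + 4 = 7.

7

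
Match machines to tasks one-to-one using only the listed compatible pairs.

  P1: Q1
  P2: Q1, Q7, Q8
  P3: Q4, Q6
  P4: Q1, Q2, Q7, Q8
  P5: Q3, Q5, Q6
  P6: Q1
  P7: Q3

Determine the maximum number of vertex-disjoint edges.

6

Unit-capacity flow: source→left, listed edges, right→sink; max matching = max flow.
Augmenting path P1→Q1 (+1); matched 1.
Augmenting path P2→Q7 (+1); matched 2.
Augmenting path P3→Q4 (+1); matched 3.
Augmenting path P4→Q2 (+1); matched 4.
Augmenting path P5→Q3 (+1); matched 5.
Augmenting path P7→Q3→P5→Q5 (+1); matched 6.
No augmenting path remains; maximum matching = 6.
König certificate: {P2, P3, P4, P5, P7, Q1} is a vertex cover of size 6 (every listed pair touches it), so no matching can be larger.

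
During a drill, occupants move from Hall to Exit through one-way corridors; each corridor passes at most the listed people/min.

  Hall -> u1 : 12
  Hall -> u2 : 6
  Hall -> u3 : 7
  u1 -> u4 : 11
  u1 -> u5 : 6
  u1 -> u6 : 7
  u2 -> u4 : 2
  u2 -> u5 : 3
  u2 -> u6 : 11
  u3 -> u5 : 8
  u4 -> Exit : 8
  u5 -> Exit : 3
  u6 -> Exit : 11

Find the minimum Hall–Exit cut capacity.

Augment Hall→u1→u4→Exit: bottleneck 8, flow now 8.
Augment Hall→u1→u5→Exit: bottleneck 3, flow now 11.
Augment Hall→u1→u6→Exit: bottleneck 1, flow now 12.
Augment Hall→u2→u6→Exit: bottleneck 6, flow now 18.
Augment Hall→u3→u5→u1→u6→Exit: bottleneck 3, flow now 21. (uses reverse residual edge)
No augmenting path remains; maximum flow = 21.
By max-flow min-cut, the minimum cut capacity equals the max flow.
In the residual graph, reachable from Hall: {Hall, u3, u5}.
Min-cut edges: Hall→u1 (12), Hall→u2 (6), u5→Exit (3); capacity 12 + 6 + 3 = 21.

21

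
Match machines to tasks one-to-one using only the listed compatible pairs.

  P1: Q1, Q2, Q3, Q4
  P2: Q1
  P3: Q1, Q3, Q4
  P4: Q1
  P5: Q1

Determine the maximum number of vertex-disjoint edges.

Unit-capacity flow: source→left, listed edges, right→sink; max matching = max flow.
Augmenting path P1→Q1 (+1); matched 1.
Augmenting path P3→Q3 (+1); matched 2.
Augmenting path P2→Q1→P1→Q2 (+1); matched 3.
No augmenting path remains; maximum matching = 3.
König certificate: {P1, P3, Q1} is a vertex cover of size 3 (every listed pair touches it), so no matching can be larger.

3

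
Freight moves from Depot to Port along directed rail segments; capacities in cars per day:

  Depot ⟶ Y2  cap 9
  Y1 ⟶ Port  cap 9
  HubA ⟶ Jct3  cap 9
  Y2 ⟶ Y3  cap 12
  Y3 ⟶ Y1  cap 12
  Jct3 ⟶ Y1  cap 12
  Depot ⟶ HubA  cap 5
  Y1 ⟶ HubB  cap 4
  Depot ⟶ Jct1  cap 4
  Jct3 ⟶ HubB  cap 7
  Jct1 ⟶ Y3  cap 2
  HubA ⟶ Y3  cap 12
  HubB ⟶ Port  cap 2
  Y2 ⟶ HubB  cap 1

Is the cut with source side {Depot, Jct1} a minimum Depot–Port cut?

Given cut capacity: 5 + 9 + 2 = 16.
Augment Depot→Y2→HubB→Port: bottleneck 1, flow now 1.
Augment Depot→HubA→Jct3→Y1→Port: bottleneck 5, flow now 6.
Augment Depot→Y2→Y3→Y1→Port: bottleneck 4, flow now 10.
Augment Depot→Y2→Y3→Y1→HubB→Port: bottleneck 1, flow now 11.
No augmenting path remains; maximum flow = 11.
In the residual graph, reachable from Depot: {Depot, HubA, Y2, Jct1, Jct3, Y3, Y1, HubB}.
Min-cut edges: Y1→Port (9), HubB→Port (2); capacity 9 + 2 = 11.
Cut capacity 16 exceeds the max flow 11, so it is not minimum.

No — its capacity is 16, but the minimum cut has capacity 11.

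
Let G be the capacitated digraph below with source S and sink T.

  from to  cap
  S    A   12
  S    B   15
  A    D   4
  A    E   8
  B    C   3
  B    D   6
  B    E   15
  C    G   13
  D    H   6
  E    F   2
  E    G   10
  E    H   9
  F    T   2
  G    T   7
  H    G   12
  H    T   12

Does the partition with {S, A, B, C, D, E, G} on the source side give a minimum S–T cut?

No — its capacity is 24, but the minimum cut has capacity 21.

Given cut capacity: 6 + 2 + 9 + 7 = 24.
Augment S→A→D→H→T: bottleneck 4, flow now 4.
Augment S→A→E→F→T: bottleneck 2, flow now 6.
Augment S→A→E→G→T: bottleneck 6, flow now 12.
Augment S→B→C→G→T: bottleneck 1, flow now 13.
Augment S→B→D→H→T: bottleneck 2, flow now 15.
Augment S→B→E→H→T: bottleneck 6, flow now 21.
No augmenting path remains; maximum flow = 21.
In the residual graph, reachable from S: {S, A, B, C, D, E, G, H}.
Min-cut edges: E→F (2), G→T (7), H→T (12); capacity 2 + 7 + 12 = 21.
Cut capacity 24 exceeds the max flow 21, so it is not minimum.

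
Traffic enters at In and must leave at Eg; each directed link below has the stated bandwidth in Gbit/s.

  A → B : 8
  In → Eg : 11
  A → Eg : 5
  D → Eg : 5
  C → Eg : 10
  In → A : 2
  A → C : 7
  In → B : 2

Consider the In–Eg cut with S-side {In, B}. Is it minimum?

Yes — it is a minimum cut (capacity 13).

Given cut capacity: 2 + 11 = 13.
Augment In→Eg: bottleneck 11, flow now 11.
Augment In→A→Eg: bottleneck 2, flow now 13.
No augmenting path remains; maximum flow = 13.
Cut capacity 13 equals the max flow, so it is a minimum cut.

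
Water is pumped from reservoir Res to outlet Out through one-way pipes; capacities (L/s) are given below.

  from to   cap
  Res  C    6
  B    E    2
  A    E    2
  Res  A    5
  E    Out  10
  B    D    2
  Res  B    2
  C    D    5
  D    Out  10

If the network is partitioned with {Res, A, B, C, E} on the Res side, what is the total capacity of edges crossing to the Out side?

17

Edges leaving {Res, A, B, C, E}: B→D (2), C→D (5), E→Out (10).
Cut capacity = 2 + 5 + 10 = 17.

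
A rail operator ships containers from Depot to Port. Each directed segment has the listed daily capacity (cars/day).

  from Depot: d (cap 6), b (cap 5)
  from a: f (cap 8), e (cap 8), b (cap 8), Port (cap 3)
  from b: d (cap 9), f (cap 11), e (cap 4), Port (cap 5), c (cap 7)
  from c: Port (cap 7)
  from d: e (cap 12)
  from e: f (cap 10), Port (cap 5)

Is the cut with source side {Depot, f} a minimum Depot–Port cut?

No — its capacity is 11, but the minimum cut has capacity 10.

Given cut capacity: 5 + 6 = 11.
Augment Depot→b→Port: bottleneck 5, flow now 5.
Augment Depot→d→e→Port: bottleneck 5, flow now 10.
No augmenting path remains; maximum flow = 10.
In the residual graph, reachable from Depot: {Depot, d, e, f}.
Min-cut edges: Depot→b (5), e→Port (5); capacity 5 + 5 = 10.
Cut capacity 11 exceeds the max flow 10, so it is not minimum.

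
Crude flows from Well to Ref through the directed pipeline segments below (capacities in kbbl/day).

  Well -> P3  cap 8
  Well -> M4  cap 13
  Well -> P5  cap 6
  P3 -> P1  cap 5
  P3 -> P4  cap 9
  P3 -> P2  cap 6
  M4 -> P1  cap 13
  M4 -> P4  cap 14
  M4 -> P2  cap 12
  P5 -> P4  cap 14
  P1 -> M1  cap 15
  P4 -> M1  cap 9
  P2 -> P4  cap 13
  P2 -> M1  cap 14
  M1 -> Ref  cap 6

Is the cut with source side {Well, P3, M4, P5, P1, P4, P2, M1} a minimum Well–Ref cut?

Yes — it is a minimum cut (capacity 6).

Given cut capacity: 6 = 6.
Augment Well→P3→P1→M1→Ref: bottleneck 5, flow now 5.
Augment Well→P3→P4→M1→Ref: bottleneck 1, flow now 6.
No augmenting path remains; maximum flow = 6.
Cut capacity 6 equals the max flow, so it is a minimum cut.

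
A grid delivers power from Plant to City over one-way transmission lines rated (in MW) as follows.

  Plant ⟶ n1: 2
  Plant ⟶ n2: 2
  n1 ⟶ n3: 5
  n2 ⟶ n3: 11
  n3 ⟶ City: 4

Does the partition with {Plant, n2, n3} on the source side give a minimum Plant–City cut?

Given cut capacity: 2 + 4 = 6.
Augment Plant→n1→n3→City: bottleneck 2, flow now 2.
Augment Plant→n2→n3→City: bottleneck 2, flow now 4.
No augmenting path remains; maximum flow = 4.
In the residual graph, reachable from Plant: {Plant}.
Min-cut edges: Plant→n1 (2), Plant→n2 (2); capacity 2 + 2 = 4.
Cut capacity 6 exceeds the max flow 4, so it is not minimum.

No — its capacity is 6, but the minimum cut has capacity 4.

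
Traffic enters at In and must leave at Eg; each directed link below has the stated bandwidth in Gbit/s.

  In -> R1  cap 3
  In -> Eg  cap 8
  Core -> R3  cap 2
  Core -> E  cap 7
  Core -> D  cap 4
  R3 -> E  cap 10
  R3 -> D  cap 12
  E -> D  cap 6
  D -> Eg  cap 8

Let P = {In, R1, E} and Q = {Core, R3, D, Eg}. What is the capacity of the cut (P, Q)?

Edges leaving {In, R1, E}: In→Eg (8), E→D (6).
Cut capacity = 8 + 6 = 14.

14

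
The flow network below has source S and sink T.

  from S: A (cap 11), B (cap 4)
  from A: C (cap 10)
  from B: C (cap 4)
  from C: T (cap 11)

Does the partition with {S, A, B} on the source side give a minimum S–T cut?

Given cut capacity: 10 + 4 = 14.
Augment S→A→C→T: bottleneck 10, flow now 10.
Augment S→B→C→T: bottleneck 1, flow now 11.
No augmenting path remains; maximum flow = 11.
In the residual graph, reachable from S: {S, A, B, C}.
Min-cut edges: C→T (11); capacity 11 = 11.
Cut capacity 14 exceeds the max flow 11, so it is not minimum.

No — its capacity is 14, but the minimum cut has capacity 11.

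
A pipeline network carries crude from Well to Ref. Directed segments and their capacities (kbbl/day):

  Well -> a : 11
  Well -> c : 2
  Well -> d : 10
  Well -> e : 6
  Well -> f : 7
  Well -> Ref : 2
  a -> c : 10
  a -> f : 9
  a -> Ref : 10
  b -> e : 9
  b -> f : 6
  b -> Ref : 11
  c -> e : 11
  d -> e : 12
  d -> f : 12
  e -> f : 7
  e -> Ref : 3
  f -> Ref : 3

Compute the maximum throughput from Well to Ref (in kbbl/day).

Augment Well→Ref: bottleneck 2, flow now 2.
Augment Well→a→Ref: bottleneck 10, flow now 12.
Augment Well→e→Ref: bottleneck 3, flow now 15.
Augment Well→f→Ref: bottleneck 3, flow now 18.
No augmenting path remains; maximum flow = 18.
In the residual graph, reachable from Well: {Well, a, c, d, e, f}.
Min-cut edges: Well→Ref (2), a→Ref (10), e→Ref (3), f→Ref (3); capacity 2 + 10 + 3 + 3 = 18.
This cut is saturated, so no flow can exceed 18.

18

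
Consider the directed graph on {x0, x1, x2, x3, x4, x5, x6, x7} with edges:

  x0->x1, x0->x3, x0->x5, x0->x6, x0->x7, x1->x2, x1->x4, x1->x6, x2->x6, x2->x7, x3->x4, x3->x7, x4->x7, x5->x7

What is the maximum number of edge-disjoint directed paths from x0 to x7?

Assign every edge capacity 1; by Menger, the answer equals the max flow.
Path x0→x7 (+1); total 1.
Path x0→x3→x7 (+1); total 2.
Path x0→x5→x7 (+1); total 3.
Path x0→x1→x2→x7 (+1); total 4.
No residual x0→x7 path; max flow = 4.
Certifying cut of size 4: {x0→x1, x0→x3, x0→x5, x0→x7}.

4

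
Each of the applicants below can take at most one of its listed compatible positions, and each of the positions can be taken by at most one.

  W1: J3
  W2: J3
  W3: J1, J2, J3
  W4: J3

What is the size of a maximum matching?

2

Unit-capacity flow: source→left, listed edges, right→sink; max matching = max flow.
Augmenting path W1→J3 (+1); matched 1.
Augmenting path W3→J1 (+1); matched 2.
No augmenting path remains; maximum matching = 2.
König certificate: {W3, J3} is a vertex cover of size 2 (every listed pair touches it), so no matching can be larger.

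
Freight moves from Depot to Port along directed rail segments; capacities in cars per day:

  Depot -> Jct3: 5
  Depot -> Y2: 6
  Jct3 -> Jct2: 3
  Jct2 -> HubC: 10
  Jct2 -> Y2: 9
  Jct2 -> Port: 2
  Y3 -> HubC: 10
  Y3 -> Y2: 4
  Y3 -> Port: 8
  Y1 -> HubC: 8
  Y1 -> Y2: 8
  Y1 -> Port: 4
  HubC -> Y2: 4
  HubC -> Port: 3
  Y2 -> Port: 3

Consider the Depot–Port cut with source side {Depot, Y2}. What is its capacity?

Edges leaving {Depot, Y2}: Depot→Jct3 (5), Y2→Port (3).
Cut capacity = 5 + 3 = 8.

8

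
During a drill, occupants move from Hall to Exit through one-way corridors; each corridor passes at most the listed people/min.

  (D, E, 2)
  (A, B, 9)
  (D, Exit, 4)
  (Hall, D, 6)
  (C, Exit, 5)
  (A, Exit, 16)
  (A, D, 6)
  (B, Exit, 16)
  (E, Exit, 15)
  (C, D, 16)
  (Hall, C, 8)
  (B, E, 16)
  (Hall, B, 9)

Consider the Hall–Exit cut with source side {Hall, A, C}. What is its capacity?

Edges leaving {Hall, A, C}: Hall→B (9), Hall→D (6), A→B (9), A→D (6), A→Exit (16), C→D (16), C→Exit (5).
Cut capacity = 9 + 6 + 9 + 6 + 16 + 16 + 5 = 67.

67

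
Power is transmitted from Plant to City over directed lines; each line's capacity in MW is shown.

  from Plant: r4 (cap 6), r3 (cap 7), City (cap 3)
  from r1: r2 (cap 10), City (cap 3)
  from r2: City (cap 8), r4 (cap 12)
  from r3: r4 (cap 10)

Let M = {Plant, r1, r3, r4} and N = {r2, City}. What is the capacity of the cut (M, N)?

16

Edges leaving {Plant, r1, r3, r4}: Plant→City (3), r1→r2 (10), r1→City (3).
Cut capacity = 3 + 10 + 3 = 16.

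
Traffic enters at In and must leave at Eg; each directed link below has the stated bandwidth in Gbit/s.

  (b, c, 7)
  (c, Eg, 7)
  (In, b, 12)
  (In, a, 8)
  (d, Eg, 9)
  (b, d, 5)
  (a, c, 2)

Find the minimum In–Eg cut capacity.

12

Augment In→a→c→Eg: bottleneck 2, flow now 2.
Augment In→b→c→Eg: bottleneck 5, flow now 7.
Augment In→b→d→Eg: bottleneck 5, flow now 12.
No augmenting path remains; maximum flow = 12.
By max-flow min-cut, the minimum cut capacity equals the max flow.
In the residual graph, reachable from In: {In, a, b, c}.
Min-cut edges: b→d (5), c→Eg (7); capacity 5 + 7 = 12.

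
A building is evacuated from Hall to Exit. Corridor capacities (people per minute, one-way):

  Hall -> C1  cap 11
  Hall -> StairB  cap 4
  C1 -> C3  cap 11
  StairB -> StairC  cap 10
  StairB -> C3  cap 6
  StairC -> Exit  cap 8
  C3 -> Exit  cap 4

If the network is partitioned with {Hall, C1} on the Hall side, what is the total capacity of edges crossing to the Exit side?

Edges leaving {Hall, C1}: Hall→StairB (4), C1→C3 (11).
Cut capacity = 4 + 11 = 15.

15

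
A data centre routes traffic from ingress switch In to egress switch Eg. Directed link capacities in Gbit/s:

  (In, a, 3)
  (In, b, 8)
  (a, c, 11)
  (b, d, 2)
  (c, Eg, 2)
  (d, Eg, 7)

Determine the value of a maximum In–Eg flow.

4

Augment In→a→c→Eg: bottleneck 2, flow now 2.
Augment In→b→d→Eg: bottleneck 2, flow now 4.
No augmenting path remains; maximum flow = 4.
In the residual graph, reachable from In: {In, a, b, c}.
Min-cut edges: b→d (2), c→Eg (2); capacity 2 + 2 = 4.
This cut is saturated, so no flow can exceed 4.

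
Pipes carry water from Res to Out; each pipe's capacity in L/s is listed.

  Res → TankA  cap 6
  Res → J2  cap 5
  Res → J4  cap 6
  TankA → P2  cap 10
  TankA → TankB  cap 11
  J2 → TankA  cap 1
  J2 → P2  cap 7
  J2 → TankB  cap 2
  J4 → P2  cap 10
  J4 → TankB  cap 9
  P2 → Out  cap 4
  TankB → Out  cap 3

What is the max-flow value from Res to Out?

7

Augment Res→TankA→P2→Out: bottleneck 4, flow now 4.
Augment Res→TankA→TankB→Out: bottleneck 2, flow now 6.
Augment Res→J2→TankB→Out: bottleneck 1, flow now 7.
No augmenting path remains; maximum flow = 7.
In the residual graph, reachable from Res: {Res, TankA, J2, J4, P2, TankB}.
Min-cut edges: P2→Out (4), TankB→Out (3); capacity 4 + 3 = 7.
This cut is saturated, so no flow can exceed 7.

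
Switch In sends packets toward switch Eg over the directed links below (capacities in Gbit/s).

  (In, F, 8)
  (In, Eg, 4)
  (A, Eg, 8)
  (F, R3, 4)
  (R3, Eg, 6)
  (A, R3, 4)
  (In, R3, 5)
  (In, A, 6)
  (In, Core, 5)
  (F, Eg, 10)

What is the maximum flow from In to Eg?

23

Augment In→Eg: bottleneck 4, flow now 4.
Augment In→F→Eg: bottleneck 8, flow now 12.
Augment In→A→Eg: bottleneck 6, flow now 18.
Augment In→R3→Eg: bottleneck 5, flow now 23.
No augmenting path remains; maximum flow = 23.
In the residual graph, reachable from In: {In, Core}.
Min-cut edges: In→F (8), In→A (6), In→R3 (5), In→Eg (4); capacity 8 + 6 + 5 + 4 = 23.
This cut is saturated, so no flow can exceed 23.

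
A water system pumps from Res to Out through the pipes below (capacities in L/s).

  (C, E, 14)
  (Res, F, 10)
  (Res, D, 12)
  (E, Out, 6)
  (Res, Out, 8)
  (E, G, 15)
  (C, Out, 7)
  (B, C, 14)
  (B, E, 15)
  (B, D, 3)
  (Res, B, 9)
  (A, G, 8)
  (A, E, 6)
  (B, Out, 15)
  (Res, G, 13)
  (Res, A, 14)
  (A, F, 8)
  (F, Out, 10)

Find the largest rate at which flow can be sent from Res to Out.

33

Augment Res→Out: bottleneck 8, flow now 8.
Augment Res→B→Out: bottleneck 9, flow now 17.
Augment Res→F→Out: bottleneck 10, flow now 27.
Augment Res→A→E→Out: bottleneck 6, flow now 33.
No augmenting path remains; maximum flow = 33.
In the residual graph, reachable from Res: {Res, A, D, F, G}.
Min-cut edges: Res→B (9), Res→Out (8), A→E (6), F→Out (10); capacity 9 + 8 + 6 + 10 = 33.
This cut is saturated, so no flow can exceed 33.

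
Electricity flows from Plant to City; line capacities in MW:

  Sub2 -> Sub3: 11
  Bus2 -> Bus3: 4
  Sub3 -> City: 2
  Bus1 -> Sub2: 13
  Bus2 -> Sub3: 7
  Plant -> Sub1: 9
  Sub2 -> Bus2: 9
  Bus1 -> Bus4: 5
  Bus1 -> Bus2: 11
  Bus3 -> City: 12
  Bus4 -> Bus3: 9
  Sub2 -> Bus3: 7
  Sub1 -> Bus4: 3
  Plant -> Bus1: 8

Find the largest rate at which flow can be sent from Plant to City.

11

Augment Plant→Sub1→Bus4→Bus3→City: bottleneck 3, flow now 3.
Augment Plant→Bus1→Bus4→Bus3→City: bottleneck 5, flow now 8.
Augment Plant→Bus1→Bus2→Sub3→City: bottleneck 2, flow now 10.
Augment Plant→Bus1→Bus2→Bus3→City: bottleneck 1, flow now 11.
No augmenting path remains; maximum flow = 11.
In the residual graph, reachable from Plant: {Plant, Sub1}.
Min-cut edges: Plant→Bus1 (8), Sub1→Bus4 (3); capacity 8 + 3 = 11.
This cut is saturated, so no flow can exceed 11.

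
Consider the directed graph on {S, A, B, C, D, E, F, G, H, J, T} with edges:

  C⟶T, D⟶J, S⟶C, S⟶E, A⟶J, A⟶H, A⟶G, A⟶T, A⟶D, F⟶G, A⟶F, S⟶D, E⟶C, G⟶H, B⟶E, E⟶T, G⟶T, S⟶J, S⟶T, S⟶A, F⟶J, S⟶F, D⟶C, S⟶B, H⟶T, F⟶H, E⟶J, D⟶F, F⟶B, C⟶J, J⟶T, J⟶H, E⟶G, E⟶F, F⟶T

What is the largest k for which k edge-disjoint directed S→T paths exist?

Assign every edge capacity 1; by Menger, the answer equals the max flow.
Path S→T (+1); total 1.
Path S→A→T (+1); total 2.
Path S→C→T (+1); total 3.
Path S→E→T (+1); total 4.
Path S→F→T (+1); total 5.
Path S→J→T (+1); total 6.
Path S→B→E→G→T (+1); total 7.
Path S→D→F→H→T (+1); total 8.
No residual S→T path; max flow = 8.
Certifying cut of size 8: {S→A, S→B, S→C, S→D, S→E, S→F, S→J, S→T}.

8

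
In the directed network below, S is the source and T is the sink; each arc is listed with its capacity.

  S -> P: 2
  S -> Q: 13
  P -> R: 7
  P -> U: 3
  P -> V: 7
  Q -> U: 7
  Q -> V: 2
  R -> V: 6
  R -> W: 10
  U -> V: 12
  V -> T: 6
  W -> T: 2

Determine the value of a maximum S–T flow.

8

Augment S→P→V→T: bottleneck 2, flow now 2.
Augment S→Q→V→T: bottleneck 2, flow now 4.
Augment S→Q→U→V→T: bottleneck 2, flow now 6.
Augment S→Q→U→V→P→R→W→T: bottleneck 2, flow now 8. (uses reverse residual edge)
No augmenting path remains; maximum flow = 8.
In the residual graph, reachable from S: {S, Q, U, V}.
Min-cut edges: S→P (2), V→T (6); capacity 2 + 6 = 8.
This cut is saturated, so no flow can exceed 8.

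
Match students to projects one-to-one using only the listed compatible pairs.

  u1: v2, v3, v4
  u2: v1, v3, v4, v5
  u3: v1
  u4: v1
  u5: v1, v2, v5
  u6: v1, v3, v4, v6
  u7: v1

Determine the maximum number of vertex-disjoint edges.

Unit-capacity flow: source→left, listed edges, right→sink; max matching = max flow.
Augmenting path u1→v2 (+1); matched 1.
Augmenting path u2→v1 (+1); matched 2.
Augmenting path u5→v5 (+1); matched 3.
Augmenting path u6→v3 (+1); matched 4.
Augmenting path u3→v1→u2→v4 (+1); matched 5.
No augmenting path remains; maximum matching = 5.
König certificate: {u1, u2, u5, u6, v1} is a vertex cover of size 5 (every listed pair touches it), so no matching can be larger.

5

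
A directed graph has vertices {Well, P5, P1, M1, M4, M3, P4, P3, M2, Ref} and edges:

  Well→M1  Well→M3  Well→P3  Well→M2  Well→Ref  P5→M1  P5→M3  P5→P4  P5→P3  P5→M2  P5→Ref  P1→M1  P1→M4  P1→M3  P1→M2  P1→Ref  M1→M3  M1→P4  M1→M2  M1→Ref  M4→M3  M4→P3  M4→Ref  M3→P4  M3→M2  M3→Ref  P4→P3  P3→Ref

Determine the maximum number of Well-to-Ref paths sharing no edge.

Assign every edge capacity 1; by Menger, the answer equals the max flow.
Path Well→Ref (+1); total 1.
Path Well→M1→Ref (+1); total 2.
Path Well→M3→Ref (+1); total 3.
Path Well→P3→Ref (+1); total 4.
No residual Well→Ref path; max flow = 4.
Certifying cut of size 4: {Well→M1, Well→M3, Well→P3, Well→Ref}.

4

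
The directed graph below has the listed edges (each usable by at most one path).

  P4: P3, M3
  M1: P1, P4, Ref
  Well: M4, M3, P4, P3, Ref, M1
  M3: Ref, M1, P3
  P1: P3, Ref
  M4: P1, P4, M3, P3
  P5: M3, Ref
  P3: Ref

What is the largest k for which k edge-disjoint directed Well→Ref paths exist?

5

Assign every edge capacity 1; by Menger, the answer equals the max flow.
Path Well→Ref (+1); total 1.
Path Well→M1→Ref (+1); total 2.
Path Well→M3→Ref (+1); total 3.
Path Well→P3→Ref (+1); total 4.
Path Well→M4→P1→Ref (+1); total 5.
No residual Well→Ref path; max flow = 5.
Certifying cut of size 5: {M1→Ref, M3→Ref, P1→Ref, P3→Ref, Well→Ref}.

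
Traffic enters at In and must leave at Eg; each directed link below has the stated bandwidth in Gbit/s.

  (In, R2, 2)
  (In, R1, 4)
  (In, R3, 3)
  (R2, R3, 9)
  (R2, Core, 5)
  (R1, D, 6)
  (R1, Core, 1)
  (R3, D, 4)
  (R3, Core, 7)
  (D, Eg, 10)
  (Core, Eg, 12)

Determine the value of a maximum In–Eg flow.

Augment In→R2→Core→Eg: bottleneck 2, flow now 2.
Augment In→R1→D→Eg: bottleneck 4, flow now 6.
Augment In→R3→D→Eg: bottleneck 3, flow now 9.
No augmenting path remains; maximum flow = 9.
In the residual graph, reachable from In: {In}.
Min-cut edges: In→R2 (2), In→R1 (4), In→R3 (3); capacity 2 + 4 + 3 = 9.
This cut is saturated, so no flow can exceed 9.

9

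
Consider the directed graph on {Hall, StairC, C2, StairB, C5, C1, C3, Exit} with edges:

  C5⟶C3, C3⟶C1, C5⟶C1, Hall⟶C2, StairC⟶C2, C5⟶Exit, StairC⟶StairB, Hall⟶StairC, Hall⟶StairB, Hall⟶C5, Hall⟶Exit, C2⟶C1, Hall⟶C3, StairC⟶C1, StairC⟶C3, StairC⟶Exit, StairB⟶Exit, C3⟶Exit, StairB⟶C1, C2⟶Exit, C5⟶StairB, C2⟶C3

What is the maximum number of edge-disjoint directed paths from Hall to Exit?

Assign every edge capacity 1; by Menger, the answer equals the max flow.
Path Hall→Exit (+1); total 1.
Path Hall→StairC→Exit (+1); total 2.
Path Hall→C2→Exit (+1); total 3.
Path Hall→StairB→Exit (+1); total 4.
Path Hall→C5→Exit (+1); total 5.
Path Hall→C3→Exit (+1); total 6.
No residual Hall→Exit path; max flow = 6.
Certifying cut of size 6: {Hall→C2, Hall→C3, Hall→C5, Hall→Exit, Hall→StairB, Hall→StairC}.

6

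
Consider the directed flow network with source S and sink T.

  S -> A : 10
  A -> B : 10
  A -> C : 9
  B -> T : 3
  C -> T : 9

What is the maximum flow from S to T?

Augment S→A→B→T: bottleneck 3, flow now 3.
Augment S→A→C→T: bottleneck 7, flow now 10.
No augmenting path remains; maximum flow = 10.
In the residual graph, reachable from S: {S}.
Min-cut edges: S→A (10); capacity 10 = 10.
This cut is saturated, so no flow can exceed 10.

10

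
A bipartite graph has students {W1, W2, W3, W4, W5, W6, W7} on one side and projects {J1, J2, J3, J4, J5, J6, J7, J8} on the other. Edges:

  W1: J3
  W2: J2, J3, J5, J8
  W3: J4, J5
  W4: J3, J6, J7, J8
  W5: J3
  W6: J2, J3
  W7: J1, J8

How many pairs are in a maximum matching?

6

Unit-capacity flow: source→left, listed edges, right→sink; max matching = max flow.
Augmenting path W1→J3 (+1); matched 1.
Augmenting path W2→J2 (+1); matched 2.
Augmenting path W3→J4 (+1); matched 3.
Augmenting path W4→J6 (+1); matched 4.
Augmenting path W7→J1 (+1); matched 5.
Augmenting path W6→J2→W2→J5 (+1); matched 6.
No augmenting path remains; maximum matching = 6.
König certificate: {W2, W3, W4, W6, W7, J3} is a vertex cover of size 6 (every listed pair touches it), so no matching can be larger.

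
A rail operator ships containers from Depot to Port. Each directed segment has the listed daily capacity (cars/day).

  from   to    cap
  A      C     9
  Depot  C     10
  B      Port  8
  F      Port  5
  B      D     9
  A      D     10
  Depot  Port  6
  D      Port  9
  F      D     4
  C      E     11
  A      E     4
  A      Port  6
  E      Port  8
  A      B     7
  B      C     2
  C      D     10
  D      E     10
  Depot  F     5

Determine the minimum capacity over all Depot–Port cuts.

21

Augment Depot→Port: bottleneck 6, flow now 6.
Augment Depot→F→Port: bottleneck 5, flow now 11.
Augment Depot→C→D→Port: bottleneck 9, flow now 20.
Augment Depot→C→E→Port: bottleneck 1, flow now 21.
No augmenting path remains; maximum flow = 21.
By max-flow min-cut, the minimum cut capacity equals the max flow.
In the residual graph, reachable from Depot: {Depot}.
Min-cut edges: Depot→C (10), Depot→F (5), Depot→Port (6); capacity 10 + 5 + 6 = 21.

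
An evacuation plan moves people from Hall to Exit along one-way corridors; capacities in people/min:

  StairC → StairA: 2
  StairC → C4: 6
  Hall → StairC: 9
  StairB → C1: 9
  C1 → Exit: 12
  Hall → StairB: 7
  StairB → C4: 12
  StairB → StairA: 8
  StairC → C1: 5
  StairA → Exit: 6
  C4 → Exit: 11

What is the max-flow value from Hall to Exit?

16

Augment Hall→StairB→C1→Exit: bottleneck 7, flow now 7.
Augment Hall→StairC→C1→Exit: bottleneck 5, flow now 12.
Augment Hall→StairC→StairA→Exit: bottleneck 2, flow now 14.
Augment Hall→StairC→C4→Exit: bottleneck 2, flow now 16.
No augmenting path remains; maximum flow = 16.
In the residual graph, reachable from Hall: {Hall}.
Min-cut edges: Hall→StairB (7), Hall→StairC (9); capacity 7 + 9 = 16.
This cut is saturated, so no flow can exceed 16.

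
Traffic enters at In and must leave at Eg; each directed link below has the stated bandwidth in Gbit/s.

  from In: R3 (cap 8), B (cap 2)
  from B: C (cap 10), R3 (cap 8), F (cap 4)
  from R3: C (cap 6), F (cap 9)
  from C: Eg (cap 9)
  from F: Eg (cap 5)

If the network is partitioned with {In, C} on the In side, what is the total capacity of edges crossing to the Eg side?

19

Edges leaving {In, C}: In→B (2), In→R3 (8), C→Eg (9).
Cut capacity = 2 + 8 + 9 = 19.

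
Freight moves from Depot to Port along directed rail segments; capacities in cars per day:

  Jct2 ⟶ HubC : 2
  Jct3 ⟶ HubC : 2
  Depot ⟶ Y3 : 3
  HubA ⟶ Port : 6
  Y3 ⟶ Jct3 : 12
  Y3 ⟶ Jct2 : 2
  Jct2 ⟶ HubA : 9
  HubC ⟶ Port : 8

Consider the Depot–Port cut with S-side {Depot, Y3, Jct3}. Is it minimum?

No — its capacity is 4, but the minimum cut has capacity 3.

Given cut capacity: 2 + 2 = 4.
Augment Depot→Y3→Jct3→HubC→Port: bottleneck 2, flow now 2.
Augment Depot→Y3→Jct2→HubA→Port: bottleneck 1, flow now 3.
No augmenting path remains; maximum flow = 3.
In the residual graph, reachable from Depot: {Depot}.
Min-cut edges: Depot→Y3 (3); capacity 3 = 3.
Cut capacity 4 exceeds the max flow 3, so it is not minimum.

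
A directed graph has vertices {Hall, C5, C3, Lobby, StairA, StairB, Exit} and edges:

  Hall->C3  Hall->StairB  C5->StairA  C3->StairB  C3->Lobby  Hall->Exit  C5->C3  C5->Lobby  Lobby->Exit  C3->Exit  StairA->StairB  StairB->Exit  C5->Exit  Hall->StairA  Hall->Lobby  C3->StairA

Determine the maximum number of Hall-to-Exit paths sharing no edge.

Assign every edge capacity 1; by Menger, the answer equals the max flow.
Path Hall→Exit (+1); total 1.
Path Hall→C3→Exit (+1); total 2.
Path Hall→Lobby→Exit (+1); total 3.
Path Hall→StairB→Exit (+1); total 4.
No residual Hall→Exit path; max flow = 4.
Certifying cut of size 4: {Hall→C3, Hall→Exit, Hall→Lobby, StairB→Exit}.

4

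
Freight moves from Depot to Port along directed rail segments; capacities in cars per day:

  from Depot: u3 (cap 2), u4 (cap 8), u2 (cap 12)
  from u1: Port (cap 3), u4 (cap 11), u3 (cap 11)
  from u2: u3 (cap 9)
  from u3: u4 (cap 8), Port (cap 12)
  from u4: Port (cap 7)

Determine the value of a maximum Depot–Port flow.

Augment Depot→u3→Port: bottleneck 2, flow now 2.
Augment Depot→u4→Port: bottleneck 7, flow now 9.
Augment Depot→u2→u3→Port: bottleneck 9, flow now 18.
No augmenting path remains; maximum flow = 18.
In the residual graph, reachable from Depot: {Depot, u2, u4}.
Min-cut edges: Depot→u3 (2), u2→u3 (9), u4→Port (7); capacity 2 + 9 + 7 = 18.
This cut is saturated, so no flow can exceed 18.

18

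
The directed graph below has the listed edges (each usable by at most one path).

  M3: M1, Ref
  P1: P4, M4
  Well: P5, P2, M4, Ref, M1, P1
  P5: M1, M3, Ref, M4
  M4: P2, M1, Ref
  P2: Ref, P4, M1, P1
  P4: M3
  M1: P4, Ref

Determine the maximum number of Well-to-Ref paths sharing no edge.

6

Assign every edge capacity 1; by Menger, the answer equals the max flow.
Path Well→Ref (+1); total 1.
Path Well→P2→Ref (+1); total 2.
Path Well→P5→Ref (+1); total 3.
Path Well→M4→Ref (+1); total 4.
Path Well→M1→Ref (+1); total 5.
Path Well→P1→P4→M3→Ref (+1); total 6.
No residual Well→Ref path; max flow = 6.
Certifying cut of size 6: {Well→M1, Well→M4, Well→P1, Well→P2, Well→P5, Well→Ref}.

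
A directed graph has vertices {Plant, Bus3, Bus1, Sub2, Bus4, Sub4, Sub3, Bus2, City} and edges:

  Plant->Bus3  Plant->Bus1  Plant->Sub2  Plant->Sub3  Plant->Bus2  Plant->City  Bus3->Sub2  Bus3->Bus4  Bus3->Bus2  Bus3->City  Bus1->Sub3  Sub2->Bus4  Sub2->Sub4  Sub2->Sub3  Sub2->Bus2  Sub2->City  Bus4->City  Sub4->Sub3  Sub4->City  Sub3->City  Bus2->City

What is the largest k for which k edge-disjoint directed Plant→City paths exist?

Assign every edge capacity 1; by Menger, the answer equals the max flow.
Path Plant→City (+1); total 1.
Path Plant→Bus3→City (+1); total 2.
Path Plant→Sub2→City (+1); total 3.
Path Plant→Sub3→City (+1); total 4.
Path Plant→Bus2→City (+1); total 5.
No residual Plant→City path; max flow = 5.
Certifying cut of size 5: {Plant→Bus2, Plant→Bus3, Plant→City, Plant→Sub2, Sub3→City}.

5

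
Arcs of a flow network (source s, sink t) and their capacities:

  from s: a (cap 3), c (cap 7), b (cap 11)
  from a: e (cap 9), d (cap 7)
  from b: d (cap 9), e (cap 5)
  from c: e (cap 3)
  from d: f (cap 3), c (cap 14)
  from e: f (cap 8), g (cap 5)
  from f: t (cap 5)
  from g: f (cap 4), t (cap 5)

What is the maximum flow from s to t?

Augment s→a→d→f→t: bottleneck 3, flow now 3.
Augment s→b→e→f→t: bottleneck 2, flow now 5.
Augment s→b→e→g→t: bottleneck 3, flow now 8.
Augment s→c→e→g→t: bottleneck 2, flow now 10.
No augmenting path remains; maximum flow = 10.
In the residual graph, reachable from s: {s, a, b, c, d, e, f}.
Min-cut edges: e→g (5), f→t (5); capacity 5 + 5 = 10.
This cut is saturated, so no flow can exceed 10.

10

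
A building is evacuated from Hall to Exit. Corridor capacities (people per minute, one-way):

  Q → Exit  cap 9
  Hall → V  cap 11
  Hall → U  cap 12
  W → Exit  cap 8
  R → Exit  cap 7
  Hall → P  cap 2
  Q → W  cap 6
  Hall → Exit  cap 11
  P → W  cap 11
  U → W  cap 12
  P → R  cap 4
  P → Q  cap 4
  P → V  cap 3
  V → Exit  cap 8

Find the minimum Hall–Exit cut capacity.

Augment Hall→Exit: bottleneck 11, flow now 11.
Augment Hall→V→Exit: bottleneck 8, flow now 19.
Augment Hall→P→Q→Exit: bottleneck 2, flow now 21.
Augment Hall→U→W→Exit: bottleneck 8, flow now 29.
No augmenting path remains; maximum flow = 29.
By max-flow min-cut, the minimum cut capacity equals the max flow.
In the residual graph, reachable from Hall: {Hall, U, V, W}.
Min-cut edges: Hall→P (2), Hall→Exit (11), V→Exit (8), W→Exit (8); capacity 2 + 11 + 8 + 8 = 29.

29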